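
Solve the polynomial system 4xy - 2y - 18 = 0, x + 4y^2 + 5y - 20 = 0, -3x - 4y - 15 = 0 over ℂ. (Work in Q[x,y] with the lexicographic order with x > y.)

{(-1, -3)}

Compute a lex Gröbner basis by Buchberger's algorithm.
f_1 = 4xy - 2y - 18, LT = xy.
f_2 = x + 4y^2 + 5y - 20, LT = x.
f_3 = -3x - 4y - 15, LT = x.

S(f_1,f_2): lcm = xy. S = -4y^3 - 5y^2 + 39/2y - 9/2.
  reduce S modulo (f_1, f_2, f_3):
  remainder -4y^3 - 5y^2 + 39/2y - 9/2 ≠ 0; add h_4 = -4y^3 - 5y^2 + 39/2y - 9/2 to the basis.

S(f_1,f_3): lcm = xy. S = -4/3y^2 - 11/2y - 9/2.
  reduce S modulo (f_1, f_2, f_3, h_4):
  remainder -4/3y^2 - 11/2y - 9/2 ≠ 0; add h_5 = -4/3y^2 - 11/2y - 9/2 to the basis.

S(f_2,f_3): lcm = x. S = 4y^2 + 11/3y - 25.
  reduce S modulo (f_1, f_2, f_3, h_4, h_5):
  remainder -77/6y - 77/2 ≠ 0; add h_6 = -77/6y - 77/2 to the basis.

The other S-polynomials (S(f_1,h_4), S(f_2,h_4), S(f_3,h_4), S(f_1,h_5), S(f_2,h_5), S(f_3,h_5), S(h_4,h_5), S(f_1,h_6), S(f_2,h_6), S(f_3,h_6), S(h_4,h_6), S(h_5,h_6)) all reduce to 0 modulo the current basis, so we have a Gröbner basis.
Inter-reduce: drop elements whose leading term is divisible by another's, tail-reduce, and make monic.
Reduced Gröbner basis: {x + 1, y + 3}.

Elimination: the polynomial y + 3 lies in the elimination ideal for y, so y ∈ {-3}. For each such y, the remaining basis elements (now univariate) give the rest of the solution.
  y = -3: the earlier basis element becomes x + 1 = 0, giving x = -1 — point (-1, -3).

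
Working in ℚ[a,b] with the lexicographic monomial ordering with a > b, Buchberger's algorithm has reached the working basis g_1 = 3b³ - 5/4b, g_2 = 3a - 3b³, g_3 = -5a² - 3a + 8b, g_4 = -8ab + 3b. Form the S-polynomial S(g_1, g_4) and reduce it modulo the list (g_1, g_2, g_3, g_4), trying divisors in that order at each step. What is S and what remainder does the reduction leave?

lcm(LM(g_1), LM(g_4)) = ab³.
S = (lcm/LT(g_1))·g_1 − (lcm/LT(g_4))·g_4 = -5/12ab + ⅜b³.
Reduce S modulo (g_1, g_2, g_3, g_4) in that order:
  leading term ab: subtract (-5/36b)·g_2 from -5/12ab + ⅜b³ → -5/12b⁴ + ⅜b³
  leading term b⁴: subtract (-5/36b)·g_1 from -5/12b⁴ + ⅜b³ → ⅜b³ - 25/144b²
  leading term b³: subtract (⅛)·g_1 from ⅜b³ - 25/144b² → -25/144b² + 5/32b
  leading term b²: no divisor's leading term divides it; move -25/144b² to the remainder.
  leading term b: no divisor's leading term divides it; move 5/32b to the remainder.
The remainder -25/144b² + 5/32b is nonzero, so it would be added as the next basis element.

S(g_1, g_4) = -5/12ab + ⅜b³; remainder on division = -25/144b² + 5/32b.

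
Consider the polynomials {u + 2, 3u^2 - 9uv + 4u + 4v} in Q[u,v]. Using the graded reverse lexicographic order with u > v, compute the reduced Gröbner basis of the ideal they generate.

G = {u + 2, v + 2/11}

f_1 = u + 2, LT = u.
f_2 = 3u^2 - 9uv + 4u + 4v, LT = u^2.

S(f_1,f_2): lcm = u^2. S = 3uv + 2/3u - 4/3v.
  leading term uv: subtract (3v)·f_1 from 3uv + 2/3u - 4/3v → 2/3u - 22/3v
  leading term u: subtract (2/3)·f_1 from 2/3u - 22/3v → -22/3v - 4/3
  leading term v: no divisor's leading term divides it; move -22/3v to the remainder.
  leading term 1: no divisor's leading term divides it; move -4/3 to the remainder.
  remainder -22/3v - 4/3 ≠ 0; add g_3 = -22/3v - 4/3 to the basis.

The other S-polynomials (S(f_1,g_3), S(f_2,g_3)) all reduce to 0 modulo the current basis, so we have a Gröbner basis.
Inter-reduce: drop elements whose leading term is divisible by another's, tail-reduce, and make monic.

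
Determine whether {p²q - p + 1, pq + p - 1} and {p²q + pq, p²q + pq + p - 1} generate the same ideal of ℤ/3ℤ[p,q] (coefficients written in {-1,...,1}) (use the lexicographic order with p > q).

For a fixed monomial order, each ideal has a unique reduced Gröbner basis; comparing bases decides equality.
Buchberger on the first generating set:
f_1 = p²q - p + 1, LT = p²q.
f_2 = pq + p - 1, LT = pq.

S(f_1,f_2): lcm = p²q. S = -p² + 1.
  leading term p²: no divisor's leading term divides it; move -p² to the remainder.
  leading term 1: no divisor's leading term divides it; move 1 to the remainder.
  remainder -p² + 1 ≠ 0; add g_3 = -p² + 1 to the basis.

S(f_1,g_3): lcm = p²q. S = -p + q + 1.
  leading term p: no divisor's leading term divides it; move -p to the remainder.
  leading term q: no divisor's leading term divides it; move q to the remainder.
  leading term 1: no divisor's leading term divides it; move 1 to the remainder.
  remainder -p + q + 1 ≠ 0; add g_4 = -p + q + 1 to the basis.

S(f_2,g_4): lcm = pq. S = p + q² + q - 1.
  leading term p: subtract (-1)·g_4 from p + q² + q - 1 → q² - q
  leading term q²: no divisor's leading term divides it; move q² to the remainder.
  leading term q: no divisor's leading term divides it; move -q to the remainder.
  remainder q² - q ≠ 0; add g_5 = q² - q to the basis.

The other S-polynomials (S(f_2,g_3), S(f_1,g_4), S(g_3,g_4), S(f_1,g_5), S(f_2,g_5), S(g_3,g_5), S(g_4,g_5)) all reduce to 0 modulo the current basis, so we have a Gröbner basis.
Inter-reduce: drop elements whose leading term is divisible by another's, tail-reduce, and make monic.
Reduced Gröbner basis: {p - q - 1, q² - q}.

Buchberger on the second generating set:
h_1 = p²q + pq, LT = p²q.
h_2 = p²q + pq + p - 1, LT = p²q.

S(h_1,h_2): lcm = p²q. S = -p + 1.
  leading term p: no divisor's leading term divides it; move -p to the remainder.
  leading term 1: no divisor's leading term divides it; move 1 to the remainder.
  remainder -p + 1 ≠ 0; add k_3 = -p + 1 to the basis.

S(h_1,k_3): lcm = p²q. S = -pq.
  leading term pq: subtract (q)·k_3 from -pq → -q
  leading term q: no divisor's leading term divides it; move -q to the remainder.
  remainder -q ≠ 0; add k_4 = -q to the basis.

The other S-polynomials (S(h_2,k_3), S(h_1,k_4), S(h_2,k_4), S(k_3,k_4)) all reduce to 0 modulo the current basis, so we have a Gröbner basis.
Inter-reduce: drop elements whose leading term is divisible by another's, tail-reduce, and make monic.
Reduced Gröbner basis: {p - 1, q}.

The bases are distinct; the ideals are different.

No, the ideals differ.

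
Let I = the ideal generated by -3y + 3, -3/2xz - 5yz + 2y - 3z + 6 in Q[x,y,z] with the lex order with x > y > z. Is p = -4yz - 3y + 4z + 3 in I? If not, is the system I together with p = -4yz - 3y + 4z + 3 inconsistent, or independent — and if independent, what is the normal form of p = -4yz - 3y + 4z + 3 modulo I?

-4yz - 3y + 4z + 3 lies in I (it reduces to 0).

First compute the reduced Gröbner basis of I by Buchberger's algorithm.
f_1 = -3y + 3, LT = y.
f_2 = -3/2xz - 5yz + 2y - 3z + 6, LT = xz.

The S-polynomials (S(f_1,f_2)) all reduce to 0 modulo the current basis, so we have a Gröbner basis.
Inter-reduce: drop elements whose leading term is divisible by another's, tail-reduce, and make monic.
Reduced Gröbner basis: {xz + 16/3z - 16/3, y - 1}.
Label its elements g_1 = xz + 16/3z - 16/3, g_2 = y - 1.

Reduce p = -4yz - 3y + 4z + 3 modulo G:
  leading term yz: subtract (-4z)·g_2 from -4yz - 3y + 4z + 3 → -3y + 3
  leading term y: subtract (-3)·g_2 from -3y + 3 → 0
  normal form = 0.
Since the normal form is 0, p ∈ I.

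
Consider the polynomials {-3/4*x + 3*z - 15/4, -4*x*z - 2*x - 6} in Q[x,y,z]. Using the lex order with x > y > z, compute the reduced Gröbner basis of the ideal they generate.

This is the nonlinear analogue of row-reducing a linear system.

f_1 = -3/4*x + 3*z - 15/4, LT = x.
f_2 = -4*x*z - 2*x - 6, LT = x*z.

S(f_1,f_2): lcm = x*z. S = -1/2*x - 4*z**2 + 5*z - 3/2.
  reduce S modulo (f_1, f_2):
  remainder -4*z**2 + 3*z + 1 ≠ 0; add g_3 = -4*z**2 + 3*z + 1 to the basis.

The other S-polynomials (S(f_1,g_3), S(f_2,g_3)) all reduce to 0 modulo the current basis, so we have a Gröbner basis.
Inter-reduce: drop elements whose leading term is divisible by another's, tail-reduce, and make monic.

G = {x - 4*z + 5, z**2 - 3/4*z - 1/4}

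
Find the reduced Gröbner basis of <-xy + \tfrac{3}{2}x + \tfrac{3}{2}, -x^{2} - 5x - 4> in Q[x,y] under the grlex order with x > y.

G = {y^{2} - \tfrac{9}{8}y, x + \tfrac{8}{3}y + 1}

f_1 = -xy + \tfrac{3}{2}x + \tfrac{3}{2}, LT = xy.
f_2 = -x^{2} - 5x - 4, LT = x^{2}.

S(f_1,f_2): lcm = x^{2}y. S = -\tfrac{3}{2}x^{2} - 5xy - \tfrac{3}{2}x - 4y.
  leading term x^{2}: subtract (\tfrac{3}{2})·f_2 from -\tfrac{3}{2}x^{2} - 5xy - \tfrac{3}{2}x - 4y → -5xy + 6x - 4y + 6
  leading term xy: subtract (5)·f_1 from -5xy + 6x - 4y + 6 → -\tfrac{3}{2}x - 4y - \tfrac{3}{2}
  leading term x: no divisor's leading term divides it; move -\tfrac{3}{2}x to the remainder.
  leading term y: no divisor's leading term divides it; move -4y to the remainder.
  leading term 1: no divisor's leading term divides it; move -\tfrac{3}{2} to the remainder.
  remainder -\tfrac{3}{2}x - 4y - \tfrac{3}{2} ≠ 0; add g_3 = -\tfrac{3}{2}x - 4y - \tfrac{3}{2} to the basis.

S(f_1,g_3): lcm = xy. S = -\tfrac{8}{3}y^{2} - \tfrac{3}{2}x - y - \tfrac{3}{2}.
  leading term y^{2}: no divisor's leading term divides it; move -\tfrac{8}{3}y^{2} to the remainder.
  leading term x: subtract (1)·g_3 from -\tfrac{3}{2}x - y - \tfrac{3}{2} → 3y
  leading term y: no divisor's leading term divides it; move 3y to the remainder.
  remainder -\tfrac{8}{3}y^{2} + 3y ≠ 0; add g_4 = -\tfrac{8}{3}y^{2} + 3y to the basis.

S(f_2,g_3): lcm = x^{2}. S = -\tfrac{8}{3}xy + 4x + 4.
  leading term xy: subtract (\tfrac{8}{3})·f_1 from -\tfrac{8}{3}xy + 4x + 4 → 0
  remainder 0.

S(f_1,g_4): lcm = xy^{2}. S = -\tfrac{3}{8}xy - \tfrac{3}{2}y.
  leading term xy: subtract (\tfrac{3}{8})·f_1 from -\tfrac{3}{8}xy - \tfrac{3}{2}y → -\tfrac{9}{16}x - \tfrac{3}{2}y - \tfrac{9}{16}
  leading term x: subtract (\tfrac{3}{8})·g_3 from -\tfrac{9}{16}x - \tfrac{3}{2}y - \tfrac{9}{16} → 0
  remainder 0.

S(f_2,g_4): leading monomials are coprime, so the S-polynomial reduces to 0 (Buchberger's first criterion).
S(g_3,g_4): leading monomials are coprime, so the S-polynomial reduces to 0 (Buchberger's first criterion).
Every S-polynomial of the final basis reduces to 0, so we have a Gröbner basis.
Inter-reduce: drop elements whose leading term is divisible by another's, tail-reduce, and make monic.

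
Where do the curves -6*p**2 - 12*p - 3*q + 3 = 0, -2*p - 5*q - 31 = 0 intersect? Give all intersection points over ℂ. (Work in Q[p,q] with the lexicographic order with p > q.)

{(6/5, -167/25), (-3, -5)}

Compute a lex Gröbner basis by Buchberger's algorithm.
f_1 = -6*p**2 - 12*p - 3*q + 3, LT = p**2.
f_2 = -2*p - 5*q - 31, LT = p.

S(f_1,f_2): lcm = p**2. S = -5/2*p*q - 27/2*p + 1/2*q - 1/2.
  leading term p*q: subtract (5/4*q)·f_2 from -5/2*p*q - 27/2*p + 1/2*q - 1/2 → -27/2*p + 25/4*q**2 + 157/4*q - 1/2
  leading term p: subtract (27/4)·f_2 from -27/2*p + 25/4*q**2 + 157/4*q - 1/2 → 25/4*q**2 + 73*q + 835/4
  leading term q**2: no divisor's leading term divides it; move 25/4*q**2 to the remainder.
  leading term q: no divisor's leading term divides it; move 73*q to the remainder.
  leading term 1: no divisor's leading term divides it; move 835/4 to the remainder.
  remainder 25/4*q**2 + 73*q + 835/4 ≠ 0; add h_3 = 25/4*q**2 + 73*q + 835/4 to the basis.

The other S-polynomials (S(f_1,h_3), S(f_2,h_3)) all reduce to 0 modulo the current basis, so we have a Gröbner basis.
Inter-reduce: drop elements whose leading term is divisible by another's, tail-reduce, and make monic.
Reduced Gröbner basis: {p + 5/2*q + 31/2, q**2 + 292/25*q + 167/5}.

From the last basis element, q**2 + 292/25*q + 167/5 = 0, so q takes values in {-167/25, -5}. Each choice, substituted upward through the basis, yields the corresponding point(s) of the solution set.
  q = -167/25: the earlier basis element becomes p - 6/5 = 0, giving p = 6/5 — point (6/5, -167/25).
  q = -5: the earlier basis element becomes p + 3 = 0, giving p = -3 — point (-3, -5).
Substituting each solution back into the original system confirms all equations vanish.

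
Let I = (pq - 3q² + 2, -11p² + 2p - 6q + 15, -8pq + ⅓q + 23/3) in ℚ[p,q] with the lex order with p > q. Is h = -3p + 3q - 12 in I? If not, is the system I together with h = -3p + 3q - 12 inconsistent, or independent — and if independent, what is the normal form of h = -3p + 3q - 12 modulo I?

First compute the reduced Gröbner basis of I by Buchberger's algorithm.
f_1 = pq - 3q² + 2, LT = pq.
f_2 = -11p² + 2p - 6q + 15, LT = p².
f_3 = -8pq + ⅓q + 23/3, LT = pq.

S(f_1,f_2): lcm = p²q. S = -3pq² + 2/11pq + 2p - 6/11q² + 15/11q.
  leading term pq²: subtract (-3q)·f_1 from -3pq² + 2/11pq + 2p - 6/11q² + 15/11q → 2/11pq + 2p - 9q³ - 6/11q² + 81/11q
  leading term pq: subtract (2/11)·f_1 from 2/11pq + 2p - 9q³ - 6/11q² + 81/11q → 2p - 9q³ + 81/11q - 4/11
  leading term p: no divisor's leading term divides it; move 2p to the remainder.
  leading term q³: no divisor's leading term divides it; move -9q³ to the remainder.
  leading term q: no divisor's leading term divides it; move 81/11q to the remainder.
  leading term 1: no divisor's leading term divides it; move -4/11 to the remainder.
  remainder 2p - 9q³ + 81/11q - 4/11 ≠ 0; add k_4 = 2p - 9q³ + 81/11q - 4/11 to the basis.

S(f_1,f_3): lcm = pq. S = -3q² + 1/24q + 71/24.
  leading term q²: no divisor's leading term divides it; move -3q² to the remainder.
  leading term q: no divisor's leading term divides it; move 1/24q to the remainder.
  leading term 1: no divisor's leading term divides it; move 71/24 to the remainder.
  remainder -3q² + 1/24q + 71/24 ≠ 0; add k_5 = -3q² + 1/24q + 71/24 to the basis.

S(f_2,f_3): lcm = p²q. S = -37/264pq + 23/24p + 6/11q² - 15/11q.
  leading term pq: subtract (-37/264)·f_1 from -37/264pq + 23/24p + 6/11q² - 15/11q → 23/24p + ⅛q² - 15/11q + 37/132
  leading term p: subtract (23/48)·k_4 from 23/24p + ⅛q² - 15/11q + 37/132 → 69/16q³ + ⅛q² - 861/176q + 5/11
  leading term q³: subtract (-23/16q)·k_5 from 69/16q³ + ⅛q² - 861/176q + 5/11 → 71/384q² - 2701/4224q + 5/11
  leading term q²: subtract (-71/1152)·k_5 from 71/384q² - 2701/4224q + 5/11 → -193691/304128q + 193691/304128
  leading term q: no divisor's leading term divides it; move -193691/304128q to the remainder.
  leading term 1: no divisor's leading term divides it; move 193691/304128 to the remainder.
  remainder -193691/304128q + 193691/304128 ≠ 0; add k_6 = -193691/304128q + 193691/304128 to the basis.

The other S-polynomials (S(f_1,k_4), S(f_2,k_4), S(f_3,k_4), S(f_1,k_5), S(f_2,k_5), S(f_3,k_5), S(k_4,k_5), S(f_1,k_6), S(f_2,k_6), S(f_3,k_6), S(k_4,k_6), S(k_5,k_6)) all reduce to 0 modulo the current basis, so we have a Gröbner basis.
Inter-reduce: drop elements whose leading term is divisible by another's, tail-reduce, and make monic.
Reduced Gröbner basis: {p - 1, q - 1}.
Label its elements g_1 = p - 1, g_2 = q - 1.

Reduce h = -3p + 3q - 12 modulo G:
  leading term p: subtract (-3)·g_1 from -3p + 3q - 12 → 3q - 15
  leading term q: subtract (3)·g_2 from 3q - 15 → -12
  leading term 1: no divisor's leading term divides it; move -12 to the remainder.
  normal form = -12.
The normal form is nonzero, so h ∉ I. Since h minus its normal form lies in I, I + (h) = I + (r) where r = -12; decide whether this ideal is the whole ring.
Here r = -12 is a nonzero constant, hence a unit: 1 ∈ I + (h), the Gröbner basis of I + (h) is {1}, and the enlarged system has no common solution — adjoining h is inconsistent.

Ideal membership is decidable via reduction modulo a Gröbner basis.

Adjoining -3p + 3q - 12 makes the ideal the whole ring: the system is inconsistent.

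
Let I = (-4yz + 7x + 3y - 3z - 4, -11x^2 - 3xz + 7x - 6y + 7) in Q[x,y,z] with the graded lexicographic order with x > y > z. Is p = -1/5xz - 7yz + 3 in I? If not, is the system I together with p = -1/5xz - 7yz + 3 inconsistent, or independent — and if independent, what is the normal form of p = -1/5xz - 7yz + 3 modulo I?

-1/5xz - 7yz + 3 is independent of I; its normal form modulo I is -1/5xz - 49/4x - 21/4y + 21/4z + 10.

First compute the reduced Gröbner basis of I by Buchberger's algorithm.
f_1 = -4yz + 7x + 3y - 3z - 4, LT = yz.
f_2 = -11x^2 - 3xz + 7x - 6y + 7, LT = x^2.

The S-polynomials (S(f_1,f_2)) all reduce to 0 modulo the current basis, so we have a Gröbner basis.
Inter-reduce: drop elements whose leading term is divisible by another's, tail-reduce, and make monic.
Reduced Gröbner basis: {x^2 + 3/11xz - 7/11x + 6/11y - 7/11, yz - 7/4x - 3/4y + 3/4z + 1}.
Label its elements g_1 = x^2 + 3/11xz - 7/11x + 6/11y - 7/11, g_2 = yz - 7/4x - 3/4y + 3/4z + 1.

Reduce p = -1/5xz - 7yz + 3 modulo G:
  leading term xz: no divisor's leading term divides it; move -1/5xz to the remainder.
  leading term yz: subtract (-7)·g_2 from -7yz + 3 → -49/4x - 21/4y + 21/4z + 10
  leading term x: no divisor's leading term divides it; move -49/4x to the remainder.
  leading term y: no divisor's leading term divides it; move -21/4y to the remainder.
  leading term z: no divisor's leading term divides it; move 21/4z to the remainder.
  leading term 1: no divisor's leading term divides it; move 10 to the remainder.
  normal form = -1/5xz - 49/4x - 21/4y + 21/4z + 10.
The normal form is nonzero, so p ∉ I. Since p minus its normal form lies in I, I + (p) = I + (r) where r = -1/5xz - 49/4x - 21/4y + 21/4z + 10; decide whether this ideal is the whole ring.
Run Buchberger on G together with r (pairs among the g_i already reduce to 0 since G is a Gröbner basis):
g_1 = x^2 + 3/11xz - 7/11x + 6/11y - 7/11, LT = x^2.
g_2 = yz - 7/4x - 3/4y + 3/4z + 1, LT = yz.
r = -1/5xz - 49/4x - 21/4y + 21/4z + 10, LT = xz.

S(g_1,r): lcm = x^2z. S = 3/11xz^2 - 245/4x^2 - 105/4xy + 1127/44xz + 6/11yz + 50x - 7/11z.
  reduce S modulo (g_1, g_2, r):
  remainder -105/4xy + 315/44z^2 - 69053/44x - 7083/11y + 15187/22z + 27463/22 ≠ 0; add m_4 = -105/4xy + 315/44z^2 - 69053/44x - 7083/11y + 15187/22z + 27463/22 to the basis.

S(g_2,r): lcm = xyz. S = -7/4x^2 - 62xy + 3/4xz - 105/4y^2 + 105/4yz + x + 50y.
  reduce S modulo (g_1, g_2, r, m_4):
  remainder -105/4y^2 - 186/11z^2 + 67958251/18480x + 9605153/6160y - 29899483/18480z - 3366142/1155 ≠ 0; add m_5 = -105/4y^2 - 186/11z^2 + 67958251/18480x + 9605153/6160y - 29899483/18480z - 3366142/1155 to the basis.

S(g_2,m_4): lcm = xyz. S = 3/11z^3 - 7/4x^2 - 3/4xy - 272747/4620xz - 9444/385yz + 30374/1155z^2 + x + 54926/1155z.
  reduce S modulo (g_1, g_2, r, m_4, m_5):
  remainder 3/11z^3 + 120551/4620z^2 + 602873/168x + 12305/8y - 13776299/9240z - 2716739/924 ≠ 0; add m_6 = 3/11z^3 + 120551/4620z^2 + 602873/168x + 12305/8y - 13776299/9240z - 2716739/924 to the basis.

The other S-polynomials (S(g_1,g_2), S(g_1,m_4), S(r,m_4), S(g_1,m_5), S(g_2,m_5), S(r,m_5), S(m_4,m_5), S(g_1,m_6), S(g_2,m_6), S(r,m_6), S(m_4,m_6), S(m_5,m_6)) all reduce to 0 modulo the current basis, so we have a Gröbner basis.
Inter-reduce: drop elements whose leading term is divisible by another's, tail-reduce, and make monic.
Reduced Gröbner basis: {z^3 + 120551/1260z^2 + 6631603/504x + 135355/24y - 13776299/2520z - 2716739/252, x^2 - 763/44x - 291/44y + 315/44z + 13, xy - 3/11z^2 + 69053/1155x + 9444/385y - 30374/1155z - 54926/1155, xz + 245/4x + 105/4y - 105/4z - 50, y^2 + 248/385z^2 - 67958251/485100x - 9605153/161700y + 29899483/485100z + 13464568/121275, yz - 7/4x - 3/4y + 3/4z + 1}.
The reduced Gröbner basis of I + (p) is {z^3 + 120551/1260z^2 + 6631603/504x + 135355/24y - 13776299/2520z - 2716739/252, x^2 - 763/44x - 291/44y + 315/44z + 13, xy - 3/11z^2 + 69053/1155x + 9444/385y - 30374/1155z - 54926/1155, xz + 245/4x + 105/4y - 105/4z - 50, y^2 + 248/385z^2 - 67958251/485100x - 9605153/161700y + 29899483/485100z + 13464568/121275, yz - 7/4x - 3/4y + 3/4z + 1} ≠ {1}, a proper ideal, so the enlarged system stays consistent: p is independent of I, with normal form -1/5xz - 49/4x - 21/4y + 21/4z + 10.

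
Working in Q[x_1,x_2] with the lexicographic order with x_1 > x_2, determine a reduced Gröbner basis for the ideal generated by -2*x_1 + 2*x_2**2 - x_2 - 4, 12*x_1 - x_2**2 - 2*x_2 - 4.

G = {x_1 - 5/22*x_2 - 6/11, x_2**2 - 8/11*x_2 - 28/11}

Buchberger's algorithm terminates because the ascending chain of leading-term ideals stabilizes.

f_1 = -2*x_1 + 2*x_2**2 - x_2 - 4, LT = x_1.
f_2 = 12*x_1 - x_2**2 - 2*x_2 - 4, LT = x_1.

S(f_1,f_2): lcm = x_1. S = -11/12*x_2**2 + 2/3*x_2 + 7/3.
  reduce S modulo (f_1, f_2):
  remainder -11/12*x_2**2 + 2/3*x_2 + 7/3 ≠ 0; add g_3 = -11/12*x_2**2 + 2/3*x_2 + 7/3 to the basis.

The other S-polynomials (S(f_1,g_3), S(f_2,g_3)) all reduce to 0 modulo the current basis, so we have a Gröbner basis.
Inter-reduce: drop elements whose leading term is divisible by another's, tail-reduce, and make monic.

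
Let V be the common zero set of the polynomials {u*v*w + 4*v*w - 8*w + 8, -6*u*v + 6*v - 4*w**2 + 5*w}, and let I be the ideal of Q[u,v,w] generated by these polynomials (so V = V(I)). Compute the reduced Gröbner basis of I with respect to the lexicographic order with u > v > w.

G = {u*v - v + 2/3*w**2 - 5/6*w, u*w**3 - 5/4*u*w**2 + 12*u*w - 12*u + 4*w**3 - 5*w**2 - 12*w + 12, v*w - 2/15*w**3 + 1/6*w**2 - 8/5*w + 8/5}

This is the nonlinear analogue of row-reducing a linear system.

f_1 = u*v*w + 4*v*w - 8*w + 8, LT = u*v*w.
f_2 = -6*u*v + 6*v - 4*w**2 + 5*w, LT = u*v.

S(f_1,f_2): lcm = u*v*w. S = 5*v*w - 2/3*w**3 + 5/6*w**2 - 8*w + 8.
  reduce S modulo (f_1, f_2):
  remainder 5*v*w - 2/3*w**3 + 5/6*w**2 - 8*w + 8 ≠ 0; add g_3 = 5*v*w - 2/3*w**3 + 5/6*w**2 - 8*w + 8 to the basis.

S(f_1,g_3): lcm = u*v*w. S = 2/15*u*w**3 - 1/6*u*w**2 + 8/5*u*w - 8/5*u + 4*v*w - 8*w + 8.
  reduce S modulo (f_1, f_2, g_3):
  remainder 2/15*u*w**3 - 1/6*u*w**2 + 8/5*u*w - 8/5*u + 8/15*w**3 - 2/3*w**2 - 8/5*w + 8/5 ≠ 0; add g_4 = 2/15*u*w**3 - 1/6*u*w**2 + 8/5*u*w - 8/5*u + 8/15*w**3 - 2/3*w**2 - 8/5*w + 8/5 to the basis.

The other S-polynomials (S(f_2,g_3), S(f_1,g_4), S(f_2,g_4), S(g_3,g_4)) all reduce to 0 modulo the current basis, so we have a Gröbner basis.
Inter-reduce: drop elements whose leading term is divisible by another's, tail-reduce, and make monic.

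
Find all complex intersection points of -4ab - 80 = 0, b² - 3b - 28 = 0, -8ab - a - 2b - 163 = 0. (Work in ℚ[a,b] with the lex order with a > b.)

{(5, -4)}

Compute a lex Gröbner basis by Buchberger's algorithm.
f_1 = -4ab - 80, LT = ab.
f_2 = b² - 3b - 28, LT = b².
f_3 = -8ab - a - 2b - 163, LT = ab.

S(f_1,f_2): lcm = ab². S = 3ab + 28a + 20b.
  leading term ab: subtract (-¾)·f_1 from 3ab + 28a + 20b → 28a + 20b - 60
  leading term a: no divisor's leading term divides it; move 28a to the remainder.
  leading term b: no divisor's leading term divides it; move 20b to the remainder.
  leading term 1: no divisor's leading term divides it; move -60 to the remainder.
  remainder 28a + 20b - 60 ≠ 0; add h_4 = 28a + 20b - 60 to the basis.

S(f_1,f_3): lcm = ab. S = -⅛a - ¼b - ⅜.
  leading term a: subtract (-1/224)·h_4 from -⅛a - ¼b - ⅜ → -9/56b - 9/14
  leading term b: no divisor's leading term divides it; move -9/56b to the remainder.
  leading term 1: no divisor's leading term divides it; move -9/14 to the remainder.
  remainder -9/56b - 9/14 ≠ 0; add h_5 = -9/56b - 9/14 to the basis.

S(f_2,f_3): lcm = ab². S = -25/8ab - 28a - ¼b² - 163/8b.
  leading term ab: subtract (25/32)·f_1 from -25/8ab - 28a - ¼b² - 163/8b → -28a - ¼b² - 163/8b + 125/2
  leading term a: subtract (-1)·h_4 from -28a - ¼b² - 163/8b + 125/2 → -¼b² - ⅜b + 5/2
  leading term b²: subtract (-¼)·f_2 from -¼b² - ⅜b + 5/2 → -9/8b - 9/2
  leading term b: subtract (7)·h_5 from -9/8b - 9/2 → 0
  remainder 0.

S(f_1,h_4): lcm = ab. S = -5/7b² + 15/7b + 20.
  leading term b²: subtract (-5/7)·f_2 from -5/7b² + 15/7b + 20 → 0
  remainder 0.

S(f_2,h_4): leading monomials are coprime, so the S-polynomial reduces to 0 (Buchberger's first criterion).
S(f_3,h_4): lcm = ab. S = ⅛a - 5/7b² + 67/28b + 163/8.
  leading term a: subtract (1/224)·h_4 from ⅛a - 5/7b² + 67/28b + 163/8 → -5/7b² + 129/56b + 289/14
  leading term b²: subtract (-5/7)·f_2 from -5/7b² + 129/56b + 289/14 → 9/56b + 9/14
  leading term b: subtract (-1)·h_5 from 9/56b + 9/14 → 0
  remainder 0.

S(f_1,h_5): lcm = ab. S = -4a + 20.
  leading term a: subtract (-1/7)·h_4 from -4a + 20 → 20/7b + 80/7
  leading term b: subtract (-160/9)·h_5 from 20/7b + 80/7 → 0
  remainder 0.

S(f_2,h_5): lcm = b². S = -7b - 28.
  leading term b: subtract (392/9)·h_5 from -7b - 28 → 0
  remainder 0.

S(f_3,h_5): lcm = ab. S = -31/8a + ¼b + 163/8.
  leading term a: subtract (-31/224)·h_4 from -31/8a + ¼b + 163/8 → 169/56b + 169/14
  leading term b: subtract (-169/9)·h_5 from 169/56b + 169/14 → 0
  remainder 0.

S(h_4,h_5): leading monomials are coprime, so the S-polynomial reduces to 0 (Buchberger's first criterion).
Every S-polynomial of the final basis reduces to 0, so we have a Gröbner basis.
Inter-reduce: drop elements whose leading term is divisible by another's, tail-reduce, and make monic.
Reduced Gröbner basis: {a - 5, b + 4}.

Since the basis is lex-ordered, b + 4 is univariate in b. Its roots are {-4}. Back-substituting each root into the other basis elements fixes the other coordinates.
  b = -4: the earlier basis element becomes a - 5 = 0, giving a = 5 — point (5, -4).
Each listed point satisfies every original equation (direct substitution).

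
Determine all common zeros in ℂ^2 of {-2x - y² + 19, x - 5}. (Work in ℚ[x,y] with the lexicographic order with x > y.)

Compute a lex Gröbner basis by Buchberger's algorithm.
f_1 = -2x - y² + 19, LT = x.
f_2 = x - 5, LT = x.

S(f_1,f_2): lcm = x. S = ½y² - 9/2.
  leading term y²: no divisor's leading term divides it; move ½y² to the remainder.
  leading term 1: no divisor's leading term divides it; move -9/2 to the remainder.
  remainder ½y² - 9/2 ≠ 0; add h_3 = ½y² - 9/2 to the basis.

The other S-polynomials (S(f_1,h_3), S(f_2,h_3)) all reduce to 0 modulo the current basis, so we have a Gröbner basis.
Inter-reduce: drop elements whose leading term is divisible by another's, tail-reduce, and make monic.
Reduced Gröbner basis: {x - 5, y² - 9}.

From the last basis element, y² - 9 = 0, so y takes values in {-3, 3}. Each choice, substituted upward through the basis, yields the corresponding point(s) of the solution set.
  y = -3: the earlier basis element becomes x - 5 = 0, giving x = 5 — point (5, -3).
  y = 3: the earlier basis element becomes x - 5 = 0, giving x = 5 — point (5, 3).
Substituting each solution back into the original system confirms all equations vanish.

{(5, -3), (5, 3)}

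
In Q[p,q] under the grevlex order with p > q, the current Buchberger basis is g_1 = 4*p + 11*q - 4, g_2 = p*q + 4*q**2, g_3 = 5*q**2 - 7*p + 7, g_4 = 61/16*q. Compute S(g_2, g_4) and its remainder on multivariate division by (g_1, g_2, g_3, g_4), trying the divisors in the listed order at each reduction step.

lcm(LM(g_2), LM(g_4)) = p*q.
S = (lcm/LT(g_2))·g_2 − (lcm/LT(g_4))·g_4 = 4*q**2.
Reduce S modulo (g_1, g_2, g_3, g_4) in that order:
  leading term q**2: subtract (4/5)·g_3 from 4*q**2 → 28/5*p - 28/5
  leading term p: subtract (7/5)·g_1 from 28/5*p - 28/5 → -77/5*q
  leading term q: subtract (-1232/305)·g_4 from -77/5*q → 0
The remainder is 0, so this S-polynomial contributes no new basis element.

S(g_2, g_4) = 4*q**2; remainder on division = 0.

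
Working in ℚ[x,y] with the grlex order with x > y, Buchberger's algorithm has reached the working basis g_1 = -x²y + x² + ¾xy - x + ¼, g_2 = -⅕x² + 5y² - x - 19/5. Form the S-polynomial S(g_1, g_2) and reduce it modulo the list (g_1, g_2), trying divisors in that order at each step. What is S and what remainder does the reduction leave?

S(g_1, g_2) = 25y³ - x² - 23/4xy + x - 19y - ¼; remainder on division = 25y³ - 23/4xy - 25y² + 6x - 19y + 75/4.

lcm(LM(g_1), LM(g_2)) = x²y.
S = (lcm/LT(g_1))·g_1 − (lcm/LT(g_2))·g_2 = 25y³ - x² - 23/4xy + x - 19y - ¼.
Reduce S modulo (g_1, g_2) in that order:
  leading term y³: no divisor's leading term divides it; move 25y³ to the remainder.
  leading term x²: subtract (5)·g_2 from -x² - 23/4xy + x - 19y - ¼ → -23/4xy - 25y² + 6x - 19y + 75/4
  leading term xy: no divisor's leading term divides it; move -23/4xy to the remainder.
  leading term y²: no divisor's leading term divides it; move -25y² to the remainder.
  leading term x: no divisor's leading term divides it; move 6x to the remainder.
  leading term y: no divisor's leading term divides it; move -19y to the remainder.
  leading term 1: no divisor's leading term divides it; move 75/4 to the remainder.
The remainder 25y³ - 23/4xy - 25y² + 6x - 19y + 75/4 is nonzero, so it would be added as the next basis element.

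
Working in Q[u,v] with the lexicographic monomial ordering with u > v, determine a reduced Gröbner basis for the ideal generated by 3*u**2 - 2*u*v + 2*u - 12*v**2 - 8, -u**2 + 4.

G = {u - 9*v**3 - 9*v**2 + 4*v + 2, v**4 - 7/9*v**2 + 2/9*v}

f_1 = 3*u**2 - 2*u*v + 2*u - 12*v**2 - 8, LT = u**2.
f_2 = -u**2 + 4, LT = u**2.

S(f_1,f_2): lcm = u**2. S = -2/3*u*v + 2/3*u - 4*v**2 + 4/3.
  leading term u*v: no divisor's leading term divides it; move -2/3*u*v to the remainder.
  leading term u: no divisor's leading term divides it; move 2/3*u to the remainder.
  leading term v**2: no divisor's leading term divides it; move -4*v**2 to the remainder.
  leading term 1: no divisor's leading term divides it; move 4/3 to the remainder.
  remainder -2/3*u*v + 2/3*u - 4*v**2 + 4/3 ≠ 0; add g_3 = -2/3*u*v + 2/3*u - 4*v**2 + 4/3 to the basis.

S(f_1,g_3): lcm = u**2*v. S = u**2 - 20/3*u*v**2 + 2/3*u*v + 2*u - 4*v**3 - 8/3*v.
  leading term u**2: subtract (1/3)·f_1 from u**2 - 20/3*u*v**2 + 2/3*u*v + 2*u - 4*v**3 - 8/3*v → -20/3*u*v**2 + 4/3*u*v + 4/3*u - 4*v**3 + 4*v**2 - 8/3*v + 8/3
  leading term u*v**2: subtract (10*v)·g_3 from -20/3*u*v**2 + 4/3*u*v + 4/3*u - 4*v**3 + 4*v**2 - 8/3*v + 8/3 → -16/3*u*v + 4/3*u + 36*v**3 + 4*v**2 - 16*v + 8/3
  leading term u*v: subtract (8)·g_3 from -16/3*u*v + 4/3*u + 36*v**3 + 4*v**2 - 16*v + 8/3 → -4*u + 36*v**3 + 36*v**2 - 16*v - 8
  leading term u: no divisor's leading term divides it; move -4*u to the remainder.
  leading term v**3: no divisor's leading term divides it; move 36*v**3 to the remainder.
  leading term v**2: no divisor's leading term divides it; move 36*v**2 to the remainder.
  leading term v: no divisor's leading term divides it; move -16*v to the remainder.
  leading term 1: no divisor's leading term divides it; move -8 to the remainder.
  remainder -4*u + 36*v**3 + 36*v**2 - 16*v - 8 ≠ 0; add g_4 = -4*u + 36*v**3 + 36*v**2 - 16*v - 8 to the basis.

S(f_1,g_4): lcm = u**2. S = 9*u*v**3 + 9*u*v**2 - 14/3*u*v - 4/3*u - 4*v**2 - 8/3.
  leading term u*v**3: subtract (-27/2*v**2)·g_3 from 9*u*v**3 + 9*u*v**2 - 14/3*u*v - 4/3*u - 4*v**2 - 8/3 → 18*u*v**2 - 14/3*u*v - 4/3*u - 54*v**4 + 14*v**2 - 8/3
  leading term u*v**2: subtract (-27*v)·g_3 from 18*u*v**2 - 14/3*u*v - 4/3*u - 54*v**4 + 14*v**2 - 8/3 → 40/3*u*v - 4/3*u - 54*v**4 - 108*v**3 + 14*v**2 + 36*v - 8/3
  leading term u*v: subtract (-20)·g_3 from 40/3*u*v - 4/3*u - 54*v**4 - 108*v**3 + 14*v**2 + 36*v - 8/3 → 12*u - 54*v**4 - 108*v**3 - 66*v**2 + 36*v + 24
  leading term u: subtract (-3)·g_4 from 12*u - 54*v**4 - 108*v**3 - 66*v**2 + 36*v + 24 → -54*v**4 + 42*v**2 - 12*v
  leading term v**4: no divisor's leading term divides it; move -54*v**4 to the remainder.
  leading term v**2: no divisor's leading term divides it; move 42*v**2 to the remainder.
  leading term v: no divisor's leading term divides it; move -12*v to the remainder.
  remainder -54*v**4 + 42*v**2 - 12*v ≠ 0; add g_5 = -54*v**4 + 42*v**2 - 12*v to the basis.

The other S-polynomials (S(f_2,g_3), S(f_2,g_4), S(g_3,g_4), S(f_1,g_5), S(f_2,g_5), S(g_3,g_5), S(g_4,g_5)) all reduce to 0 modulo the current basis, so we have a Gröbner basis.
Inter-reduce: drop elements whose leading term is divisible by another's, tail-reduce, and make monic.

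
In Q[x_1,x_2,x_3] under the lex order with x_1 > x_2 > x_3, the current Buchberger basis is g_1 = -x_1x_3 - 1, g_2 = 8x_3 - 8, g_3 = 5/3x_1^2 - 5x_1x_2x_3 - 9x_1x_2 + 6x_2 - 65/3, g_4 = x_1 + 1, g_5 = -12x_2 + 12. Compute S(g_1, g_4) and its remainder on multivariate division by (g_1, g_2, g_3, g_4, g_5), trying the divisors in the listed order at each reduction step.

lcm(LM(g_1), LM(g_4)) = x_1x_3.
S = (lcm/LT(g_1))·g_1 − (lcm/LT(g_4))·g_4 = -x_3 + 1.
Reduce S modulo (g_1, g_2, g_3, g_4, g_5) in that order:
  leading term x_3: subtract (-1/8)·g_2 from -x_3 + 1 → 0
The remainder is 0, so this S-polynomial contributes no new basis element.

S(g_1, g_4) = -x_3 + 1; remainder on division = 0.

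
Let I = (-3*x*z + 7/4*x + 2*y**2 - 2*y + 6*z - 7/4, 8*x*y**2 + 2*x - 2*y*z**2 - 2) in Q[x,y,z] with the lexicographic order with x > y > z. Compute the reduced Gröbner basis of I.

G = {x*y**2 + 1/4*x - 1/4*y*z**2 - 1/4, x*z - 7/12*x - 2/3*y**2 + 2/3*y - 2*z + 7/12, y**4 - y**3 + 3*y**2*z - 5/8*y**2 - 3/8*y*z**3 + 7/32*y*z**2 - 1/4*y + 3/8*z}

f_1 = -3*x*z + 7/4*x + 2*y**2 - 2*y + 6*z - 7/4, LT = x*z.
f_2 = 8*x*y**2 + 2*x - 2*y*z**2 - 2, LT = x*y**2.

S(f_1,f_2): lcm = x*y**2*z. S = -7/12*x*y**2 - 1/4*x*z - 2/3*y**4 + 2/3*y**3 - 2*y**2*z + 7/12*y**2 + 1/4*y*z**3 + 1/4*z.
  leading term x*y**2: subtract (-7/96)·f_2 from -7/12*x*y**2 - 1/4*x*z - 2/3*y**4 + 2/3*y**3 - 2*y**2*z + 7/12*y**2 + 1/4*y*z**3 + 1/4*z → -1/4*x*z + 7/48*x - 2/3*y**4 + 2/3*y**3 - 2*y**2*z + 7/12*y**2 + 1/4*y*z**3 - 7/48*y*z**2 + 1/4*z - 7/48
  leading term x*z: subtract (1/12)·f_1 from -1/4*x*z + 7/48*x - 2/3*y**4 + 2/3*y**3 - 2*y**2*z + 7/12*y**2 + 1/4*y*z**3 - 7/48*y*z**2 + 1/4*z - 7/48 → -2/3*y**4 + 2/3*y**3 - 2*y**2*z + 5/12*y**2 + 1/4*y*z**3 - 7/48*y*z**2 + 1/6*y - 1/4*z
  leading term y**4: no divisor's leading term divides it; move -2/3*y**4 to the remainder.
  leading term y**3: no divisor's leading term divides it; move 2/3*y**3 to the remainder.
  leading term y**2*z: no divisor's leading term divides it; move -2*y**2*z to the remainder.
  leading term y**2: no divisor's leading term divides it; move 5/12*y**2 to the remainder.
  leading term y*z**3: no divisor's leading term divides it; move 1/4*y*z**3 to the remainder.
  leading term y*z**2: no divisor's leading term divides it; move -7/48*y*z**2 to the remainder.
  leading term y: no divisor's leading term divides it; move 1/6*y to the remainder.
  leading term z: no divisor's leading term divides it; move -1/4*z to the remainder.
  remainder -2/3*y**4 + 2/3*y**3 - 2*y**2*z + 5/12*y**2 + 1/4*y*z**3 - 7/48*y*z**2 + 1/6*y - 1/4*z ≠ 0; add g_3 = -2/3*y**4 + 2/3*y**3 - 2*y**2*z + 5/12*y**2 + 1/4*y*z**3 - 7/48*y*z**2 + 1/6*y - 1/4*z to the basis.

S(f_1,g_3): leading monomials are coprime, so the S-polynomial reduces to 0 (Buchberger's first criterion).
S(f_2,g_3): lcm = x*y**4. S = x*y**3 - 3*x*y**2*z + 7/8*x*y**2 + 3/8*x*y*z**3 - 7/32*x*y*z**2 + 1/4*x*y - 3/8*x*z - 1/4*y**3*z**2 - 1/4*y**2.
  leading term x*y**3: subtract (1/8*y)·f_2 from x*y**3 - 3*x*y**2*z + 7/8*x*y**2 + 3/8*x*y*z**3 - 7/32*x*y*z**2 + 1/4*x*y - 3/8*x*z - 1/4*y**3*z**2 - 1/4*y**2 → -3*x*y**2*z + 7/8*x*y**2 + 3/8*x*y*z**3 - 7/32*x*y*z**2 - 3/8*x*z - 1/4*y**3*z**2 + 1/4*y**2*z**2 - 1/4*y**2 + 1/4*y
  leading term x*y**2*z: subtract (y**2)·f_1 from -3*x*y**2*z + 7/8*x*y**2 + 3/8*x*y*z**3 - 7/32*x*y*z**2 - 3/8*x*z - 1/4*y**3*z**2 + 1/4*y**2*z**2 - 1/4*y**2 + 1/4*y → -7/8*x*y**2 + 3/8*x*y*z**3 - 7/32*x*y*z**2 - 3/8*x*z - 2*y**4 - 1/4*y**3*z**2 + 2*y**3 + 1/4*y**2*z**2 - 6*y**2*z + 3/2*y**2 + 1/4*y
  leading term x*y**2: subtract (-7/64)·f_2 from -7/8*x*y**2 + 3/8*x*y*z**3 - 7/32*x*y*z**2 - 3/8*x*z - 2*y**4 - 1/4*y**3*z**2 + 2*y**3 + 1/4*y**2*z**2 - 6*y**2*z + 3/2*y**2 + 1/4*y → 3/8*x*y*z**3 - 7/32*x*y*z**2 - 3/8*x*z + 7/32*x - 2*y**4 - 1/4*y**3*z**2 + 2*y**3 + 1/4*y**2*z**2 - 6*y**2*z + 3/2*y**2 - 7/32*y*z**2 + 1/4*y - 7/32
  leading term x*y*z**3: subtract (-1/8*y*z**2)·f_1 from 3/8*x*y*z**3 - 7/32*x*y*z**2 - 3/8*x*z + 7/32*x - 2*y**4 - 1/4*y**3*z**2 + 2*y**3 + 1/4*y**2*z**2 - 6*y**2*z + 3/2*y**2 - 7/32*y*z**2 + 1/4*y - 7/32 → -3/8*x*z + 7/32*x - 2*y**4 + 2*y**3 - 6*y**2*z + 3/2*y**2 + 3/4*y*z**3 - 7/16*y*z**2 + 1/4*y - 7/32
  leading term x*z: subtract (1/8)·f_1 from -3/8*x*z + 7/32*x - 2*y**4 + 2*y**3 - 6*y**2*z + 3/2*y**2 + 3/4*y*z**3 - 7/16*y*z**2 + 1/4*y - 7/32 → -2*y**4 + 2*y**3 - 6*y**2*z + 5/4*y**2 + 3/4*y*z**3 - 7/16*y*z**2 + 1/2*y - 3/4*z
  leading term y**4: subtract (3)·g_3 from -2*y**4 + 2*y**3 - 6*y**2*z + 5/4*y**2 + 3/4*y*z**3 - 7/16*y*z**2 + 1/2*y - 3/4*z → 0
  remainder 0.

Every S-polynomial of the final basis reduces to 0, so we have a Gröbner basis.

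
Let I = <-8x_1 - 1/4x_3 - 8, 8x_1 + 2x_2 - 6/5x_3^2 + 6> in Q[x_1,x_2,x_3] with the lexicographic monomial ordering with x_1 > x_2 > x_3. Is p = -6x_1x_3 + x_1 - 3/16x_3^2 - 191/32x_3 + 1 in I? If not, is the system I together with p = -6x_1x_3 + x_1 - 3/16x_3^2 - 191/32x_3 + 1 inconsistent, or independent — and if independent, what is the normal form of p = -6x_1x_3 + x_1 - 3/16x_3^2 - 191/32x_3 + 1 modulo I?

First compute the reduced Gröbner basis of I by Buchberger's algorithm.
f_1 = -8x_1 - 1/4x_3 - 8, LT = x_1.
f_2 = 8x_1 + 2x_2 - 6/5x_3^2 + 6, LT = x_1.

S(f_1,f_2): lcm = x_1. S = -1/4x_2 + 3/20x_3^2 + 1/32x_3 + 1/4.
  reduce S modulo (f_1, f_2):
  remainder -1/4x_2 + 3/20x_3^2 + 1/32x_3 + 1/4 ≠ 0; add h_3 = -1/4x_2 + 3/20x_3^2 + 1/32x_3 + 1/4 to the basis.

The other S-polynomials (S(f_1,h_3), S(f_2,h_3)) all reduce to 0 modulo the current basis, so we have a Gröbner basis.
Inter-reduce: drop elements whose leading term is divisible by another's, tail-reduce, and make monic.
Reduced Gröbner basis: {x_1 + 1/32x_3 + 1, x_2 - 3/5x_3^2 - 1/8x_3 - 1}.
Label its elements g_1 = x_1 + 1/32x_3 + 1, g_2 = x_2 - 3/5x_3^2 - 1/8x_3 - 1.

Reduce p = -6x_1x_3 + x_1 - 3/16x_3^2 - 191/32x_3 + 1 modulo G:
  leading term x_1x_3: subtract (-6x_3)·g_1 from -6x_1x_3 + x_1 - 3/16x_3^2 - 191/32x_3 + 1 → x_1 + 1/32x_3 + 1
  leading term x_1: subtract (1)·g_1 from x_1 + 1/32x_3 + 1 → 0
  normal form = 0.
Since the normal form is 0, p ∈ I.

-6x_1x_3 + x_1 - 3/16x_3^2 - 191/32x_3 + 1 lies in I (it reduces to 0).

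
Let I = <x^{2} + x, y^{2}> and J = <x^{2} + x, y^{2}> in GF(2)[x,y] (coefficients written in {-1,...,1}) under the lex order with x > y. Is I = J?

Since reduced Gröbner bases are canonical representatives of ideals under a given ordering, it suffices to compute and compare them.
Buchberger on the first generating set:
f_1 = x^{2} + x, LT = x^{2}.
f_2 = y^{2}, LT = y^{2}.

The S-polynomials (S(f_1,f_2)) all reduce to 0 modulo the current basis, so we have a Gröbner basis.
Inter-reduce: drop elements whose leading term is divisible by another's, tail-reduce, and make monic.
Reduced Gröbner basis: {x^{2} + x, y^{2}}.

Buchberger on the second generating set:
h_1 = x^{2} + x, LT = x^{2}.
h_2 = y^{2}, LT = y^{2}.

The S-polynomials (S(h_1,h_2)) all reduce to 0 modulo the current basis, so we have a Gröbner basis.
Inter-reduce: drop elements whose leading term is divisible by another's, tail-reduce, and make monic.
Reduced Gröbner basis: {x^{2} + x, y^{2}}.

Same reduced basis, so the two generating sets span the same ideal.

Yes, the ideals are equal.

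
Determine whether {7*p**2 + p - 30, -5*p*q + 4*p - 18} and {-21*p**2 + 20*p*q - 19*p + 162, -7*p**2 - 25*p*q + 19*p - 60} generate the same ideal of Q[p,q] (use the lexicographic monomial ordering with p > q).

Yes, the ideals are equal.

Since reduced Gröbner bases are canonical representatives of ideals under a given ordering, it suffices to compute and compare them.
Buchberger on the first generating set:
f_1 = 7*p**2 + p - 30, LT = p**2.
f_2 = -5*p*q + 4*p - 18, LT = p*q.

S(f_1,f_2): lcm = p**2*q. S = 4/5*p**2 + 1/7*p*q - 18/5*p - 30/7*q.
  reduce S modulo (f_1, f_2):
  remainder -18/5*p - 30/7*q + 102/35 ≠ 0; add g_3 = -18/5*p - 30/7*q + 102/35 to the basis.

S(f_2,g_3): lcm = p*q. S = -4/5*p - 25/21*q**2 + 17/21*q + 18/5.
  reduce S modulo (f_1, f_2, g_3):
  remainder -25/21*q**2 + 37/21*q + 62/21 ≠ 0; add g_4 = -25/21*q**2 + 37/21*q + 62/21 to the basis.

The other S-polynomials (S(f_1,g_3), S(f_1,g_4), S(f_2,g_4), S(g_3,g_4)) all reduce to 0 modulo the current basis, so we have a Gröbner basis.
Inter-reduce: drop elements whose leading term is divisible by another's, tail-reduce, and make monic.
Reduced Gröbner basis: {p + 25/21*q - 17/21, q**2 - 37/25*q - 62/25}.

Buchberger on the second generating set:
h_1 = -21*p**2 + 20*p*q - 19*p + 162, LT = p**2.
h_2 = -7*p**2 - 25*p*q + 19*p - 60, LT = p**2.

S(h_1,h_2): lcm = p**2. S = -95/21*p*q + 76/21*p - 114/7.
  reduce S modulo (h_1, h_2):
  remainder -95/21*p*q + 76/21*p - 114/7 ≠ 0; add k_3 = -95/21*p*q + 76/21*p - 114/7 to the basis.

S(h_1,k_3): lcm = p**2*q. S = 4/5*p**2 - 20/21*p*q**2 + 19/21*p*q - 18/5*p - 54/7*q.
  reduce S modulo (h_1, h_2, k_3):
  remainder -18/5*p - 30/7*q + 102/35 ≠ 0; add k_4 = -18/5*p - 30/7*q + 102/35 to the basis.

S(k_3,k_4): lcm = p*q. S = -4/5*p - 25/21*q**2 + 17/21*q + 18/5.
  reduce S modulo (h_1, h_2, k_3, k_4):
  remainder -25/21*q**2 + 37/21*q + 62/21 ≠ 0; add k_5 = -25/21*q**2 + 37/21*q + 62/21 to the basis.

The other S-polynomials (S(h_2,k_3), S(h_1,k_4), S(h_2,k_4), S(h_1,k_5), S(h_2,k_5), S(k_3,k_5), S(k_4,k_5)) all reduce to 0 modulo the current basis, so we have a Gröbner basis.
Inter-reduce: drop elements whose leading term is divisible by another's, tail-reduce, and make monic.
Reduced Gröbner basis: {p + 25/21*q - 17/21, q**2 - 37/25*q - 62/25}.

The two bases agree; hence the ideals are identical.
The choice of monomial ordering does not affect the verdict — as long as both bases are computed under the same ordering, their equality decides ideal equality.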